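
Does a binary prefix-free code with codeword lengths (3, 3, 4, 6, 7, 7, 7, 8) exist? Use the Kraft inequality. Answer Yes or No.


Kraft sum = sum(2^(-l_i)) = 0.3555, need <= 1. Result: satisfied (a binary prefix-free code with these lengths exists)

Yes


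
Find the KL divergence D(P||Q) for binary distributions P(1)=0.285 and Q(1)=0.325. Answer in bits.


KL = p*log2(p/q) + (1-p)*log2((1-p)/(1-q)) = 0.285*log2(0.285/0.325) + 0.715*log2(0.715/0.675) = 0.0054

0.0054 bits


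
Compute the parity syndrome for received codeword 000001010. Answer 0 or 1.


Syndrome = XOR of all bits = 0 XOR 0 XOR 0 XOR 0 XOR 0 XOR 1 XOR 0 XOR 1 XOR 0 = 0

0


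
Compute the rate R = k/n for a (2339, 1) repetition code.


Rate = k/n = 1/2339

1/2339


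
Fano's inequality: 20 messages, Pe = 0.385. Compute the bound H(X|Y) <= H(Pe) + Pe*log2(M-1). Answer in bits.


H(Pe) = -Pe*log2(Pe) - (1-Pe)*log2(1-Pe) = -0.385*log2(0.385) - 0.615*log2(0.615) = 0.530172 + 0.431325 = 0.9615. Pe*log2(M-1) = 0.385*log2(19) = 1.635452. Bound = H(Pe) + Pe*log2(M-1) = 0.530172 + 0.431325 + 1.635452 = 2.5969

2.5969 bits


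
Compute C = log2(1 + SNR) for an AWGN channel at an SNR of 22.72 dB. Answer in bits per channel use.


SNR_linear = 10^(22.72/10) = 187.0682; C = log2(1 + SNR_linear) = log2(1 + 187.0682) = 7.5551

7.5551 bits/channel use


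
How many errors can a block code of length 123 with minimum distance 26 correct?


Correction capability = floor((d-1)/2) = floor((26-1)/2) = 12

12 errors


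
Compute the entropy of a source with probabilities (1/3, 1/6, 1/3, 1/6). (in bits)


H = -sum(p_i * log2(p_i)). Terms: -(1/3)*log2(1/3) = 0.528321; -(1/6)*log2(1/6) = 0.430827; -(1/3)*log2(1/3) = 0.528321; -(1/6)*log2(1/6) = 0.430827. H = 0.528321 + 0.430827 + 0.528321 + 0.430827 = 1.9183

1.9183 bits


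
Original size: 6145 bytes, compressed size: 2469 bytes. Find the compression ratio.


Ratio = original / compressed = 6145 / 2469 = 2.4889

2.4889


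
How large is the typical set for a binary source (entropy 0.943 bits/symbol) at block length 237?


log2|A_typical| = nH = 237 * 0.943 = 223.491, so |A_typical| ~ 2^223.491 = 1.895e+67

1.895e+67


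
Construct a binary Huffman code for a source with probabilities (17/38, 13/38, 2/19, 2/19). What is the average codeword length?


Huffman construction (repeatedly merge the two least-probable nodes; each merge adds 1 bit to every symbol beneath it): 2/19 + 2/19 = 4/19; 4/19 + 13/38 = 21/38; 17/38 + 21/38 = 1. Resulting codeword lengths (in the order the probabilities were given): (1, 2, 3, 3). L_avg = sum(p_i * l_i) = 17/38*1 + 13/38*2 + 2/19*3 + 2/19*3 = 67/38 = 1.7632

1.7632 bits


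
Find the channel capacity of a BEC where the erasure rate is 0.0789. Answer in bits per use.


C = 1 - epsilon = 1 - 0.0789 = 0.9211

0.9211 bits


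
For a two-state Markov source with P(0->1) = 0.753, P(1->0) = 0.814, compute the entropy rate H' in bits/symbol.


Stationary distribution: pi_0 = p10/(p01+p10) = 0.5195, pi_1 = 0.4805. Entropy rate H' = pi_0*H(p01) + pi_1*H(p10) = 0.5195*0.8065 + 0.4805*0.693 = 0.752

0.752 bits/symbol


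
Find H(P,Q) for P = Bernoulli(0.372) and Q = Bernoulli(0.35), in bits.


H(P,Q) = -p*log2(q) - (1-p)*log2(1-q). -0.372*log2(0.35) = 0.563421; -0.628*log2(0.65) = 0.390295. H(P,Q) = 0.563421 + 0.390295 = 0.9537

0.9537 bits


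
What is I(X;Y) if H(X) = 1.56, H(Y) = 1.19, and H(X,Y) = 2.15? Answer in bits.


I(X;Y) = H(X) + H(Y) - H(X,Y) = 1.56 + 1.19 - 2.15 = 0.6

0.6 bits


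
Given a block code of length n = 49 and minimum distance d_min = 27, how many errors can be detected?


Detection capability = d_min - 1 = 27 - 1 = 26

26 errors


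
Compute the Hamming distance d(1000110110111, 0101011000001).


Count differing positions: ^ ^ . ^ ^ . ^ ^ ^ . ^ ^ . = 9 differences

9


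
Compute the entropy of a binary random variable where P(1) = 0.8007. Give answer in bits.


H = -p*log2(p) - (1-p)*log2(1-p). -0.8007*log2(0.8007) = 0.256757; -0.1993*log2(0.1993) = 0.463768. H = 0.256757 + 0.463768 = 0.7205

0.7205 bits


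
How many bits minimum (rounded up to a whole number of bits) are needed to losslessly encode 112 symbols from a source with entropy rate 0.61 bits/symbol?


Minimum bits >= n * H = 112 * 0.61 = 68.32, rounded up to a whole number of bits = 69

69 bits


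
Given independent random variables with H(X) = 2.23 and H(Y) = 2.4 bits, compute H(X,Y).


For independent variables, H(X,Y) = H(X) + H(Y) = 2.23 + 2.4 = 4.63

4.63 bits


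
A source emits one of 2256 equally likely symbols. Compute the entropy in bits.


H = log2(n) = log2(2256) = 11.1396

11.1396 bits


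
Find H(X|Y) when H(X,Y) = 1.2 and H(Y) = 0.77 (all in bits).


H(X|Y) = H(X,Y) - H(Y) = 1.2 - 0.77 = 0.43

0.43 bits


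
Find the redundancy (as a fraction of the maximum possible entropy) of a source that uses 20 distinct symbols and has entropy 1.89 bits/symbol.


H_max = log2(K) = log2(20) = 4.3219 bits/symbol. Redundancy = 1 - H/H_max = 1 - 1.89/4.3219 = 1 - 0.4373 = 0.5627

0.5627


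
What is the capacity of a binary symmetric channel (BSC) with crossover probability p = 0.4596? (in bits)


H(p) = -p*log2(p) - (1-p)*log2(1-p) = -0.4596*log2(0.4596) - 0.5404*log2(0.5404) = 0.515464 + 0.479821 = 0.9953. C = 1 - H(p) = 1 - 0.9953 = 0.0047

0.0047 bits


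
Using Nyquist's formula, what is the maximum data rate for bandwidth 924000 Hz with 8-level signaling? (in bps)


Rate = 2 * B * log2(M) = 2 * 924000 * 3.0 = 5544000.0

5544000.0 bps


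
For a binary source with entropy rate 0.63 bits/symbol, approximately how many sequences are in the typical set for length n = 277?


log2|A_typical| = nH = 277 * 0.63 = 174.51, so |A_typical| ~ 2^174.51 = 3.410e+52

3.410e+52


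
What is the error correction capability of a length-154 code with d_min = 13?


Correction capability = floor((d-1)/2) = floor((13-1)/2) = 6

6 errors


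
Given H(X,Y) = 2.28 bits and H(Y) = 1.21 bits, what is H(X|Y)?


H(X|Y) = H(X,Y) - H(Y) = 2.28 - 1.21 = 1.07

1.07 bits


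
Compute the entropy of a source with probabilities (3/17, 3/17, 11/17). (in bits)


H = -sum(p_i * log2(p_i)). Terms: -(3/17)*log2(3/17) = 0.441618; -(3/17)*log2(3/17) = 0.441618; -(11/17)*log2(11/17) = 0.406373. H = 0.441618 + 0.441618 + 0.406373 = 1.2896

1.2896 bits


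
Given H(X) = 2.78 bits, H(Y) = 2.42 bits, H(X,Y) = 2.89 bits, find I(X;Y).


I(X;Y) = H(X) + H(Y) - H(X,Y) = 2.78 + 2.42 - 2.89 = 2.31

2.31 bits


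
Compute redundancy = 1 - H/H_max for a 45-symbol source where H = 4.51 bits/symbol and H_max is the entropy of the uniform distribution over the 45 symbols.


H_max = log2(K) = log2(45) = 5.4919 bits/symbol. Redundancy = 1 - H/H_max = 1 - 4.51/5.4919 = 1 - 0.8212 = 0.1788

0.1788


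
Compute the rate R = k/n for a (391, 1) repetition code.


Rate = k/n = 1/391

1/391


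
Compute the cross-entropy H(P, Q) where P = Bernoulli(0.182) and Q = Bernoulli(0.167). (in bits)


H(P,Q) = -p*log2(q) - (1-p)*log2(1-q). -0.182*log2(0.167) = 0.469939; -0.818*log2(0.833) = 0.215634. H(P,Q) = 0.469939 + 0.215634 = 0.6856

0.6856 bits


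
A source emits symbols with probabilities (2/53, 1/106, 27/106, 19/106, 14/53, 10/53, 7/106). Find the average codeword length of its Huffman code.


Huffman construction (repeatedly merge the two least-probable nodes; each merge adds 1 bit to every symbol beneath it): 1/106 + 2/53 = 5/106; 5/106 + 7/106 = 6/53; 6/53 + 19/106 = 31/106; 10/53 + 27/106 = 47/106; 14/53 + 31/106 = 59/106; 47/106 + 59/106 = 1. Resulting codeword lengths (in the order the probabilities were given): (5, 5, 2, 3, 2, 2, 4). L_avg = sum(p_i * l_i) = 2/53*5 + 1/106*5 + 27/106*2 + 19/106*3 + 14/53*2 + 10/53*2 + 7/106*4 = 130/53 = 2.4528

2.4528 bits


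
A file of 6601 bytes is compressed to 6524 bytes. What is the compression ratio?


Ratio = original / compressed = 6601 / 6524 = 1.0118

1.0118


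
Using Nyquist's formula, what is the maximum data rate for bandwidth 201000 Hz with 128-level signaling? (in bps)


Rate = 2 * B * log2(M) = 2 * 201000 * 7.0 = 2814000.0

2814000.0 bps


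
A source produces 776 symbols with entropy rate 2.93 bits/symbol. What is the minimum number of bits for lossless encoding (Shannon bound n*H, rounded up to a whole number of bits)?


Minimum bits >= n * H = 776 * 2.93 = 2273.68, rounded up to a whole number of bits = 2274

2274 bits


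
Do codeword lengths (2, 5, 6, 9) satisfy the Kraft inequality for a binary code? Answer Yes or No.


Kraft sum = sum(2^(-l_i)) = 0.2988, need <= 1. Result: satisfied (a binary prefix-free code with these lengths exists)

Yes


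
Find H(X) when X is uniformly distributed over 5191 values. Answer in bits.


H = log2(n) = log2(5191) = 12.3418

12.3418 bits


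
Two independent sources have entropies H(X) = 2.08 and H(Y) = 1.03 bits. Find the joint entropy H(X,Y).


For independent variables, H(X,Y) = H(X) + H(Y) = 2.08 + 1.03 = 3.11

3.11 bits


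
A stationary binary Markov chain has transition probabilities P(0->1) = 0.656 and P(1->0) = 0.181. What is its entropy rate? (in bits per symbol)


Stationary distribution: pi_0 = p10/(p01+p10) = 0.2162, pi_1 = 0.7838. Entropy rate H' = pi_0*H(p01) + pi_1*H(p10) = 0.2162*0.9286 + 0.7838*0.6823 = 0.7355

0.7355 bits/symbol


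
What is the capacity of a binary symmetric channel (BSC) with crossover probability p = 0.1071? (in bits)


H(p) = -p*log2(p) - (1-p)*log2(1-p) = -0.1071*log2(0.1071) - 0.8929*log2(0.8929) = 0.345180 + 0.145926 = 0.4911. C = 1 - H(p) = 1 - 0.4911 = 0.5089

0.5089 bits


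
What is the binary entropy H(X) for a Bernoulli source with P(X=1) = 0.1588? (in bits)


H = -p*log2(p) - (1-p)*log2(1-p). -0.1588*log2(0.1588) = 0.421569; -0.8412*log2(0.8412) = 0.209862. H = 0.421569 + 0.209862 = 0.6314

0.6314 bits


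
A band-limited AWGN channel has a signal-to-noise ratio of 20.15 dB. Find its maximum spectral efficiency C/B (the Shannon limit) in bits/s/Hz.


SNR_linear = 10^(20.15/10) = 103.5142; C/B = log2(1 + SNR_linear) = log2(1 + 103.5142) = 6.7076

6.7076 bits/s/Hz


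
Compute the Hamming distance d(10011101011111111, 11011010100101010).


Count differing positions: . ^ . . . ^ ^ ^ ^ ^ ^ . ^ . ^ . ^ = 10 differences

10


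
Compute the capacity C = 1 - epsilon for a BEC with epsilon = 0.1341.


C = 1 - epsilon = 1 - 0.1341 = 0.8659

0.8659 bits


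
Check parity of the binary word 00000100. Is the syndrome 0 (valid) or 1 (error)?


Syndrome = XOR of all bits = 0 XOR 0 XOR 0 XOR 0 XOR 0 XOR 1 XOR 0 XOR 0 = 1

1


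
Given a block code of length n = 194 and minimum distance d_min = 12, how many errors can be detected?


Detection capability = d_min - 1 = 12 - 1 = 11

11 errors


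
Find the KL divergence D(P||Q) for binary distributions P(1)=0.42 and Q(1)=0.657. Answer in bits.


KL = p*log2(p/q) + (1-p)*log2((1-p)/(1-q)) = 0.42*log2(0.42/0.657) + 0.58*log2(0.58/0.343) = 0.1684

0.1684 bits


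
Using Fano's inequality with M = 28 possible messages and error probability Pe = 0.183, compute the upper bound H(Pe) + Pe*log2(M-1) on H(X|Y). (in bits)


H(Pe) = -Pe*log2(Pe) - (1-Pe)*log2(1-Pe) = -0.183*log2(0.183) - 0.817*log2(0.817) = 0.448365 + 0.238231 = 0.6866. Pe*log2(M-1) = 0.183*log2(27) = 0.870144. Bound = H(Pe) + Pe*log2(M-1) = 0.448365 + 0.238231 + 0.870144 = 1.5567

1.5567 bits


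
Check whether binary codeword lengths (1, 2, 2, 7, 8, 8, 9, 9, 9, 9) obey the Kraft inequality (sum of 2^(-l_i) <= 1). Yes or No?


Kraft sum = sum(2^(-l_i)) = 1.0234, need <= 1. Result: violated (a binary prefix-free code with these lengths cannot exist)

No


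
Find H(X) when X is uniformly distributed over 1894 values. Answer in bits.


H = log2(n) = log2(1894) = 10.8872

10.8872 bits


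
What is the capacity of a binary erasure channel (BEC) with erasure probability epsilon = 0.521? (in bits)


C = 1 - epsilon = 1 - 0.521 = 0.479

0.479 bits


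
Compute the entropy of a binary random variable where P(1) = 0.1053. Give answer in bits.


H = -p*log2(p) - (1-p)*log2(1-p). -0.1053*log2(0.1053) = 0.341954; -0.8947*log2(0.8947) = 0.143621. H = 0.341954 + 0.143621 = 0.4856

0.4856 bits


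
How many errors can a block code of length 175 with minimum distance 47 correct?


Correction capability = floor((d-1)/2) = floor((47-1)/2) = 23

23 errors


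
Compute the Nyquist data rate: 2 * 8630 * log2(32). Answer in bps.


Rate = 2 * B * log2(M) = 2 * 8630 * 5.0 = 86300.0

86300.0 bps


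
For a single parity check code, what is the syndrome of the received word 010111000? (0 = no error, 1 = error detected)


Syndrome = XOR of all bits = 0 XOR 1 XOR 0 XOR 1 XOR 1 XOR 1 XOR 0 XOR 0 XOR 0 = 0

0


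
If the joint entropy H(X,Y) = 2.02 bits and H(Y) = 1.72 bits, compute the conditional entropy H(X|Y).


H(X|Y) = H(X,Y) - H(Y) = 2.02 - 1.72 = 0.3

0.3 bits


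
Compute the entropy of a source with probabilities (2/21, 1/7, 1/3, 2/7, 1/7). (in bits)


H = -sum(p_i * log2(p_i)). Terms: -(2/21)*log2(2/21) = 0.323078; -(1/7)*log2(1/7) = 0.401051; -(1/3)*log2(1/3) = 0.528321; -(2/7)*log2(2/7) = 0.516387; -(1/7)*log2(1/7) = 0.401051. H = 0.323078 + 0.401051 + 0.528321 + 0.516387 + 0.401051 = 2.1699

2.1699 bits


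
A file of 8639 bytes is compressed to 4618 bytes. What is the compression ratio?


Ratio = original / compressed = 8639 / 4618 = 1.8707

1.8707


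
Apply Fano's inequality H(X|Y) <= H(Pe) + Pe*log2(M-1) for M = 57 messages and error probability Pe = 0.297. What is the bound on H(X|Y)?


H(Pe) = -Pe*log2(Pe) - (1-Pe)*log2(1-Pe) = -0.297*log2(0.297) - 0.703*log2(0.703) = 0.520185 + 0.357408 = 0.8776. Pe*log2(M-1) = 0.297*log2(56) = 1.724784. Bound = H(Pe) + Pe*log2(M-1) = 0.520185 + 0.357408 + 1.724784 = 2.6024

2.6024 bits


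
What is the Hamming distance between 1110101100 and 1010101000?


Count differing positions: . ^ . . . . . ^ . . = 2 differences

2


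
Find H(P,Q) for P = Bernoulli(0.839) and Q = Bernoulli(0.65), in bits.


H(P,Q) = -p*log2(q) - (1-p)*log2(1-q). -0.839*log2(0.65) = 0.521429; -0.161*log2(0.35) = 0.243846. H(P,Q) = 0.521429 + 0.243846 = 0.7653

0.7653 bits


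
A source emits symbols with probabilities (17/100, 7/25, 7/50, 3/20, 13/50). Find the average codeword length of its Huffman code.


Huffman construction (repeatedly merge the two least-probable nodes; each merge adds 1 bit to every symbol beneath it): 7/50 + 3/20 = 29/100; 17/100 + 13/50 = 43/100; 7/25 + 29/100 = 57/100; 43/100 + 57/100 = 1. Resulting codeword lengths (in the order the probabilities were given): (2, 2, 3, 3, 2). L_avg = sum(p_i * l_i) = 17/100*2 + 7/25*2 + 7/50*3 + 3/20*3 + 13/50*2 = 229/100 = 2.29

2.29 bits


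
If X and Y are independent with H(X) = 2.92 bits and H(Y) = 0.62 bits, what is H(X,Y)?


For independent variables, H(X,Y) = H(X) + H(Y) = 2.92 + 0.62 = 3.54

3.54 bits


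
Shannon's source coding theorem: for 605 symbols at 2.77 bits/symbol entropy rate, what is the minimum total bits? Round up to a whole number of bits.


Minimum bits >= n * H = 605 * 2.77 = 1675.85, rounded up to a whole number of bits = 1676

1676 bits


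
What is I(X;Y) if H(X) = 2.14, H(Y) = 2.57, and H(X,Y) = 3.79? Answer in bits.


I(X;Y) = H(X) + H(Y) - H(X,Y) = 2.14 + 2.57 - 3.79 = 0.92

0.92 bits


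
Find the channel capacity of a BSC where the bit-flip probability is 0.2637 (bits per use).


H(p) = -p*log2(p) - (1-p)*log2(1-p) = -0.2637*log2(0.2637) - 0.7363*log2(0.7363) = 0.507103 + 0.325175 = 0.8323. C = 1 - H(p) = 1 - 0.8323 = 0.1677

0.1677 bits


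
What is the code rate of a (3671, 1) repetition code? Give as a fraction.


Rate = k/n = 1/3671

1/3671


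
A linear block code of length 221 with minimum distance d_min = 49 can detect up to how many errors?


Detection capability = d_min - 1 = 49 - 1 = 48

48 errors


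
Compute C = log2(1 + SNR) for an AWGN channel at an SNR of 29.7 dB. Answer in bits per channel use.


SNR_linear = 10^(29.7/10) = 933.2543; C = log2(1 + SNR_linear) = log2(1 + 933.2543) = 9.8677

9.8677 bits/channel use


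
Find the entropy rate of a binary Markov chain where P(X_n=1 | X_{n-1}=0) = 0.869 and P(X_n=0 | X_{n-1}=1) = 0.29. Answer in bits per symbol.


Stationary distribution: pi_0 = p10/(p01+p10) = 0.2502, pi_1 = 0.7498. Entropy rate H' = pi_0*H(p01) + pi_1*H(p10) = 0.2502*0.5602 + 0.7498*0.8687 = 0.7915

0.7915 bits/symbol


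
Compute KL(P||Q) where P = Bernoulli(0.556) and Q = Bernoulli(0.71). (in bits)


KL = p*log2(p/q) + (1-p)*log2((1-p)/(1-q)) = 0.556*log2(0.556/0.71) + 0.444*log2(0.444/0.29) = 0.0767

0.0767 bits


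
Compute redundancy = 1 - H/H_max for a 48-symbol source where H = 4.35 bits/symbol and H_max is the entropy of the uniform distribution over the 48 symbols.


H_max = log2(K) = log2(48) = 5.585 bits/symbol. Redundancy = 1 - H/H_max = 1 - 4.35/5.585 = 1 - 0.7789 = 0.2211

0.2211


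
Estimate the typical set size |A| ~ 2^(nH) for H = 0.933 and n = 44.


log2|A_typical| = nH = 44 * 0.933 = 41.052, so |A_typical| ~ 2^41.052 = 2.280e+12

2.280e+12


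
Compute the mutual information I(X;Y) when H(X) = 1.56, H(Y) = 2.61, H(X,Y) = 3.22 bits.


I(X;Y) = H(X) + H(Y) - H(X,Y) = 1.56 + 2.61 - 3.22 = 0.95

0.95 bits


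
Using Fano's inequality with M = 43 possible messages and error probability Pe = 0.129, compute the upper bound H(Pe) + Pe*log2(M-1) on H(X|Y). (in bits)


H(Pe) = -Pe*log2(Pe) - (1-Pe)*log2(1-Pe) = -0.129*log2(0.129) - 0.871*log2(0.871) = 0.381138 + 0.173551 = 0.5547. Pe*log2(M-1) = 0.129*log2(42) = 0.695609. Bound = H(Pe) + Pe*log2(M-1) = 0.381138 + 0.173551 + 0.695609 = 1.2503

1.2503 bits


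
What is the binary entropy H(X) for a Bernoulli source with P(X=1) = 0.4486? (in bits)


H = -p*log2(p) - (1-p)*log2(1-p). -0.4486*log2(0.4486) = 0.518805; -0.5514*log2(0.5514) = 0.473558. H = 0.518805 + 0.473558 = 0.9924

0.9924 bits


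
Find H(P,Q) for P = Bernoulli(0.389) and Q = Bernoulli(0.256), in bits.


H(P,Q) = -p*log2(q) - (1-p)*log2(1-q). -0.389*log2(0.256) = 0.764690; -0.611*log2(0.744) = 0.260668. H(P,Q) = 0.764690 + 0.260668 = 1.0254

1.0254 bits


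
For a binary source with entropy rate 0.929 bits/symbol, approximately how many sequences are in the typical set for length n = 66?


log2|A_typical| = nH = 66 * 0.929 = 61.314, so |A_typical| ~ 2^61.314 = 2.867e+18

2.867e+18


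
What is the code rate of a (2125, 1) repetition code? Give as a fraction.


Rate = k/n = 1/2125

1/2125


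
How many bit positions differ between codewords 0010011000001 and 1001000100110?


Count differing positions: ^ . ^ ^ . ^ ^ ^ . . ^ ^ ^ = 9 differences

9


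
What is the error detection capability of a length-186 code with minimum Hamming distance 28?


Detection capability = d_min - 1 = 28 - 1 = 27

27 errors


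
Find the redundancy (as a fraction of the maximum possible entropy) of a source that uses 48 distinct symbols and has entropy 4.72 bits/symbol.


H_max = log2(K) = log2(48) = 5.585 bits/symbol. Redundancy = 1 - H/H_max = 1 - 4.72/5.585 = 1 - 0.8451 = 0.1549

0.1549


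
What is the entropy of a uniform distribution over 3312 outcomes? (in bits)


H = log2(n) = log2(3312) = 11.6935

11.6935 bits


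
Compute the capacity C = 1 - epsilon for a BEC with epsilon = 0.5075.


C = 1 - epsilon = 1 - 0.5075 = 0.4925

0.4925 bits


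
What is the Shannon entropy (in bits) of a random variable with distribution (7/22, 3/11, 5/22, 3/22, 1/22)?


H = -sum(p_i * log2(p_i)). Terms: -(7/22)*log2(7/22) = 0.525661; -(3/11)*log2(3/11) = 0.511219; -(5/22)*log2(5/22) = 0.485796; -(3/22)*log2(3/22) = 0.391973; -(1/22)*log2(1/22) = 0.202701. H = 0.525661 + 0.511219 + 0.485796 + 0.391973 + 0.202701 = 2.1174

2.1174 bits


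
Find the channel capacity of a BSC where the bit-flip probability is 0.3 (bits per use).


H(p) = -p*log2(p) - (1-p)*log2(1-p) = -0.3*log2(0.3) - 0.7*log2(0.7) = 0.521090 + 0.360201 = 0.8813. C = 1 - H(p) = 1 - 0.8813 = 0.1187

0.1187 bits


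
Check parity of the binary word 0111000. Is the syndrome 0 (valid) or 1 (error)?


Syndrome = XOR of all bits = 0 XOR 1 XOR 1 XOR 1 XOR 0 XOR 0 XOR 0 = 1

1


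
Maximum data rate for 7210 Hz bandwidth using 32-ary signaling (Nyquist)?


Rate = 2 * B * log2(M) = 2 * 7210 * 5.0 = 72100.0

72100.0 bps


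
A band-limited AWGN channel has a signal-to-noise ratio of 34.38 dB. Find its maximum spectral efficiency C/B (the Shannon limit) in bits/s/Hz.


SNR_linear = 10^(34.38/10) = 2741.5742; C/B = log2(1 + SNR_linear) = log2(1 + 2741.5742) = 11.4213

11.4213 bits/s/Hz


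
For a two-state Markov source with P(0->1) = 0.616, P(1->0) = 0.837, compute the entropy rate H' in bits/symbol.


Stationary distribution: pi_0 = p10/(p01+p10) = 0.576, pi_1 = 0.424. Entropy rate H' = pi_0*H(p01) + pi_1*H(p10) = 0.576*0.9608 + 0.424*0.6414 = 0.8254

0.8254 bits/symbol


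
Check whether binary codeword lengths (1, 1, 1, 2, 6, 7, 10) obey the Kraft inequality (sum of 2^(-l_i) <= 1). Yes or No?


Kraft sum = sum(2^(-l_i)) = 1.7744, need <= 1. Result: violated (a binary prefix-free code with these lengths cannot exist)

No


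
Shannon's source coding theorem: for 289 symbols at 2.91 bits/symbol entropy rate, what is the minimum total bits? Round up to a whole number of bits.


Minimum bits >= n * H = 289 * 2.91 = 840.99, rounded up to a whole number of bits = 841

841 bits


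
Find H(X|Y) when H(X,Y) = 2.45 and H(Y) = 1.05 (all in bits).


H(X|Y) = H(X,Y) - H(Y) = 2.45 - 1.05 = 1.4

1.4 bits


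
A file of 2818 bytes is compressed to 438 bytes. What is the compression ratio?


Ratio = original / compressed = 2818 / 438 = 6.4338

6.4338


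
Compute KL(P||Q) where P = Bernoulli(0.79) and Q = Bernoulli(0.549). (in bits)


KL = p*log2(p/q) + (1-p)*log2((1-p)/(1-q)) = 0.79*log2(0.79/0.549) + 0.21*log2(0.21/0.451) = 0.1832

0.1832 bits


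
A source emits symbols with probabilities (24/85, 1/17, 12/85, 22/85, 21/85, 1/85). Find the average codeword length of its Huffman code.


Huffman construction (repeatedly merge the two least-probable nodes; each merge adds 1 bit to every symbol beneath it): 1/85 + 1/17 = 6/85; 6/85 + 12/85 = 18/85; 18/85 + 21/85 = 39/85; 22/85 + 24/85 = 46/85; 39/85 + 46/85 = 1. Resulting codeword lengths (in the order the probabilities were given): (2, 4, 3, 2, 2, 4). L_avg = sum(p_i * l_i) = 24/85*2 + 1/17*4 + 12/85*3 + 22/85*2 + 21/85*2 + 1/85*4 = 194/85 = 2.2824

2.2824 bits


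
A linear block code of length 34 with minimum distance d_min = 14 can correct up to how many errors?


Correction capability = floor((d-1)/2) = floor((14-1)/2) = 6

6 errors


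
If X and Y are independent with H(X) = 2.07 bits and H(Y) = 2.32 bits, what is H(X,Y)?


For independent variables, H(X,Y) = H(X) + H(Y) = 2.07 + 2.32 = 4.39

4.39 bits


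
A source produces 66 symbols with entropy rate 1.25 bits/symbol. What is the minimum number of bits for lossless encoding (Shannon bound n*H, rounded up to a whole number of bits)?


Minimum bits >= n * H = 66 * 1.25 = 82.5, rounded up to a whole number of bits = 83

83 bits


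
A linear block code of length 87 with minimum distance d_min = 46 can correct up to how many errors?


Correction capability = floor((d-1)/2) = floor((46-1)/2) = 22

22 errors


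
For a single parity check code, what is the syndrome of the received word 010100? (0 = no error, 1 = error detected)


Syndrome = XOR of all bits = 0 XOR 1 XOR 0 XOR 1 XOR 0 XOR 0 = 0

0


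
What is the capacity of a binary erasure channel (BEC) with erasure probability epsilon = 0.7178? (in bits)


C = 1 - epsilon = 1 - 0.7178 = 0.2822

0.2822 bits


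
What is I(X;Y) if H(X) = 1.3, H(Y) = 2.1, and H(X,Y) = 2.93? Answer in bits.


I(X;Y) = H(X) + H(Y) - H(X,Y) = 1.3 + 2.1 - 2.93 = 0.47

0.47 bits


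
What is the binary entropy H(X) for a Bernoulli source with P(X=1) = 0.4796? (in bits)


H = -p*log2(p) - (1-p)*log2(1-p). -0.4796*log2(0.4796) = 0.508422; -0.5204*log2(0.5204) = 0.490377. H = 0.508422 + 0.490377 = 0.9988

0.9988 bits


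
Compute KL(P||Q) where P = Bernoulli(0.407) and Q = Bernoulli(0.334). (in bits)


KL = p*log2(p/q) + (1-p)*log2((1-p)/(1-q)) = 0.407*log2(0.407/0.334) + 0.593*log2(0.593/0.666) = 0.0167

0.0167 bits


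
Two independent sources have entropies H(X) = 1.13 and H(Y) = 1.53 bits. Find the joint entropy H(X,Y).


For independent variables, H(X,Y) = H(X) + H(Y) = 1.13 + 1.53 = 2.66

2.66 bits


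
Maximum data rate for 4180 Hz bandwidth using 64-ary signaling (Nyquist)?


Rate = 2 * B * log2(M) = 2 * 4180 * 6.0 = 50160.0

50160.0 bps


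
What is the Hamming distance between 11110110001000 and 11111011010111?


Count differing positions: . . . . ^ ^ . ^ . ^ ^ ^ ^ ^ = 8 differences

8


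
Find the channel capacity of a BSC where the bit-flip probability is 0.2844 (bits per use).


H(p) = -p*log2(p) - (1-p)*log2(1-p) = -0.2844*log2(0.2844) - 0.7156*log2(0.7156) = 0.515903 + 0.345474 = 0.8614. C = 1 - H(p) = 1 - 0.8614 = 0.1386

0.1386 bits


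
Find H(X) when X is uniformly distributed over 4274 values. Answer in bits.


H = log2(n) = log2(4274) = 12.0614

12.0614 bits


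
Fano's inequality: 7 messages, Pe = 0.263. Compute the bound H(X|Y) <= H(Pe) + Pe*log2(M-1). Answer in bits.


H(Pe) = -Pe*log2(Pe) - (1-Pe)*log2(1-Pe) = -0.263*log2(0.263) - 0.737*log2(0.737) = 0.506766 + 0.324474 = 0.8312. Pe*log2(M-1) = 0.263*log2(6) = 0.679845. Bound = H(Pe) + Pe*log2(M-1) = 0.506766 + 0.324474 + 0.679845 = 1.5111

1.5111 bits


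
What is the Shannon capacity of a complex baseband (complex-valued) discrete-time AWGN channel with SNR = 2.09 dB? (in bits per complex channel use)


SNR_linear = 10^(2.09/10) = 1.6181; C = log2(1 + SNR_linear) = log2(1 + 1.6181) = 1.3885

1.3885 bits/channel use


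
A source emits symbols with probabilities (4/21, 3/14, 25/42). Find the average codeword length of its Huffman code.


Huffman construction (repeatedly merge the two least-probable nodes; each merge adds 1 bit to every symbol beneath it): 4/21 + 3/14 = 17/42; 17/42 + 25/42 = 1. Resulting codeword lengths (in the order the probabilities were given): (2, 2, 1). L_avg = sum(p_i * l_i) = 4/21*2 + 3/14*2 + 25/42*1 = 59/42 = 1.4048

1.4048 bits


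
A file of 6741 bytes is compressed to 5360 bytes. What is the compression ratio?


Ratio = original / compressed = 6741 / 5360 = 1.2576

1.2576


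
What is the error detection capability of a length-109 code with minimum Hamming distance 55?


Detection capability = d_min - 1 = 55 - 1 = 54

54 errors


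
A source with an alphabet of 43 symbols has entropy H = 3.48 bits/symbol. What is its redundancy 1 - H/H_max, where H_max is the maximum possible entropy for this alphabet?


H_max = log2(K) = log2(43) = 5.4263 bits/symbol. Redundancy = 1 - H/H_max = 1 - 3.48/5.4263 = 1 - 0.6413 = 0.3587

0.3587


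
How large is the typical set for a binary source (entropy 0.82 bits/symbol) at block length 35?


log2|A_typical| = nH = 35 * 0.82 = 28.7, so |A_typical| ~ 2^28.7 = 4.361e+08

4.361e+08


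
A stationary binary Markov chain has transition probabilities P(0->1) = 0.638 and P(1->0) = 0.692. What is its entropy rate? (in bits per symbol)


Stationary distribution: pi_0 = p10/(p01+p10) = 0.5203, pi_1 = 0.4797. Entropy rate H' = pi_0*H(p01) + pi_1*H(p10) = 0.5203*0.9443 + 0.4797*0.8909 = 0.9187

0.9187 bits/symbol


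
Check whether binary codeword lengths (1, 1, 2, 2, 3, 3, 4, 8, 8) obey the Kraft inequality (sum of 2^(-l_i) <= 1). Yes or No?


Kraft sum = sum(2^(-l_i)) = 1.8203, need <= 1. Result: violated (a binary prefix-free code with these lengths cannot exist)

No


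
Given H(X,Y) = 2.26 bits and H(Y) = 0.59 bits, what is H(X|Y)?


H(X|Y) = H(X,Y) - H(Y) = 2.26 - 0.59 = 1.67

1.67 bits


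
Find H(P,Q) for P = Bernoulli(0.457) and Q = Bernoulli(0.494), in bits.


H(P,Q) = -p*log2(q) - (1-p)*log2(1-q). -0.457*log2(0.494) = 0.464960; -0.543*log2(0.506) = 0.533655. H(P,Q) = 0.464960 + 0.533655 = 0.9986

0.9986 bits


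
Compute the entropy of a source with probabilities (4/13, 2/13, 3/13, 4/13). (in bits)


H = -sum(p_i * log2(p_i)). Terms: -(4/13)*log2(4/13) = 0.523212; -(2/13)*log2(2/13) = 0.415452; -(3/13)*log2(3/13) = 0.488187; -(4/13)*log2(4/13) = 0.523212. H = 0.523212 + 0.415452 + 0.488187 + 0.523212 = 1.9501

1.9501 bits


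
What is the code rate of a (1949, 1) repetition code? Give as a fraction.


Rate = k/n = 1/1949

1/1949


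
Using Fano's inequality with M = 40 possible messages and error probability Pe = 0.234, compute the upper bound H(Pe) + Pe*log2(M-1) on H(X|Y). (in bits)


H(Pe) = -Pe*log2(Pe) - (1-Pe)*log2(1-Pe) = -0.234*log2(0.234) - 0.766*log2(0.766) = 0.490328 + 0.294591 = 0.7849. Pe*log2(M-1) = 0.234*log2(39) = 1.236784. Bound = H(Pe) + Pe*log2(M-1) = 0.490328 + 0.294591 + 1.236784 = 2.0217

2.0217 bits


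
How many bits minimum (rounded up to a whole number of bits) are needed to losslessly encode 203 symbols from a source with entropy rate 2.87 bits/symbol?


Minimum bits >= n * H = 203 * 2.87 = 582.61, rounded up to a whole number of bits = 583

583 bits


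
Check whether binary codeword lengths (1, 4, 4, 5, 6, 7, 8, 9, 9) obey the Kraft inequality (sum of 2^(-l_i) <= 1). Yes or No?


Kraft sum = sum(2^(-l_i)) = 0.6875, need <= 1. Result: satisfied (a binary prefix-free code with these lengths exists)

Yes


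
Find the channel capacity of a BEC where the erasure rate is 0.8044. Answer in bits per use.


C = 1 - epsilon = 1 - 0.8044 = 0.1956

0.1956 bits


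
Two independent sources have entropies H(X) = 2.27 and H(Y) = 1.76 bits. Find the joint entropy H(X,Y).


For independent variables, H(X,Y) = H(X) + H(Y) = 2.27 + 1.76 = 4.03

4.03 bits


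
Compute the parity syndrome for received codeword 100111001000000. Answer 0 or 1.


Syndrome = XOR of all bits = 1 XOR 0 XOR 0 XOR 1 XOR 1 XOR 1 XOR 0 XOR 0 XOR 1 XOR 0 XOR 0 XOR 0 XOR 0 XOR 0 XOR 0 = 1

1


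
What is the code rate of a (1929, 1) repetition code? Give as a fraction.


Rate = k/n = 1/1929

1/1929


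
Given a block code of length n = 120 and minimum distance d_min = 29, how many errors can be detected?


Detection capability = d_min - 1 = 29 - 1 = 28

28 errors


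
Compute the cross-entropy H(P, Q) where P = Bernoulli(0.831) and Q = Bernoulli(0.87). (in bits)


H(P,Q) = -p*log2(q) - (1-p)*log2(1-q). -0.831*log2(0.87) = 0.166958; -0.169*log2(0.13) = 0.497437. H(P,Q) = 0.166958 + 0.497437 = 0.6644

0.6644 bits


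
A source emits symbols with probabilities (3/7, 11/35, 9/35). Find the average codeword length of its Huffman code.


Huffman construction (repeatedly merge the two least-probable nodes; each merge adds 1 bit to every symbol beneath it): 9/35 + 11/35 = 4/7; 3/7 + 4/7 = 1. Resulting codeword lengths (in the order the probabilities were given): (1, 2, 2). L_avg = sum(p_i * l_i) = 3/7*1 + 11/35*2 + 9/35*2 = 11/7 = 1.5714

1.5714 bits


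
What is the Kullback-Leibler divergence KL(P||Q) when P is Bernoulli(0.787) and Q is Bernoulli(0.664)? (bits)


KL = p*log2(p/q) + (1-p)*log2((1-p)/(1-q)) = 0.787*log2(0.787/0.664) + 0.213*log2(0.213/0.336) = 0.0529

0.0529 bits


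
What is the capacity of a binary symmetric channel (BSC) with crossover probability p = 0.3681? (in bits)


H(p) = -p*log2(p) - (1-p)*log2(1-p) = -0.3681*log2(0.3681) - 0.6319*log2(0.6319) = 0.530738 + 0.418464 = 0.9492. C = 1 - H(p) = 1 - 0.9492 = 0.0508

0.0508 bits


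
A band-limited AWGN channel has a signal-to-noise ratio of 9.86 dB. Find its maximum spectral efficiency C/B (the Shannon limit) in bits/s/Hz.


SNR_linear = 10^(9.86/10) = 9.6828; C/B = log2(1 + SNR_linear) = log2(1 + 9.6828) = 3.4172

3.4172 bits/s/Hz


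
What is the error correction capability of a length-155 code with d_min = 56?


Correction capability = floor((d-1)/2) = floor((56-1)/2) = 27

27 errors


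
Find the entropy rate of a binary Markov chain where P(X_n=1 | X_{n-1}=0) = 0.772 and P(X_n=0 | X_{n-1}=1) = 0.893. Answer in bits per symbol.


Stationary distribution: pi_0 = p10/(p01+p10) = 0.5363, pi_1 = 0.4637. Entropy rate H' = pi_0*H(p01) + pi_1*H(p10) = 0.5363*0.7745 + 0.4637*0.4908 = 0.643

0.643 bits/symbol


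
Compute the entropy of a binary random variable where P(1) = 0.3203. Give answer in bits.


H = -p*log2(p) - (1-p)*log2(1-p). -0.3203*log2(0.3203) = 0.526094; -0.6797*log2(0.6797) = 0.378613. H = 0.526094 + 0.378613 = 0.9047

0.9047 bits


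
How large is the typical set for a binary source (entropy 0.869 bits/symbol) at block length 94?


log2|A_typical| = nH = 94 * 0.869 = 81.686, so |A_typical| ~ 2^81.686 = 3.890e+24

3.890e+24


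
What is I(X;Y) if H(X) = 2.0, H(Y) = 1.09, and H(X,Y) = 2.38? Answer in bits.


I(X;Y) = H(X) + H(Y) - H(X,Y) = 2.0 + 1.09 - 2.38 = 0.71

0.71 bits


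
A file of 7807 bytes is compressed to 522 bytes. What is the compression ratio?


Ratio = original / compressed = 7807 / 522 = 14.9559

14.9559


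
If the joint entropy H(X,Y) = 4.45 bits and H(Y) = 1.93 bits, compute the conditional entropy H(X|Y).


H(X|Y) = H(X,Y) - H(Y) = 4.45 - 1.93 = 2.52

2.52 bits


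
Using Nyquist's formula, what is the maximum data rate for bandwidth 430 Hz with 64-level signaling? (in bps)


Rate = 2 * B * log2(M) = 2 * 430 * 6.0 = 5160.0

5160.0 bps


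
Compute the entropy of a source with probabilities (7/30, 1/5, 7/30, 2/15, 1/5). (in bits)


H = -sum(p_i * log2(p_i)). Terms: -(7/30)*log2(7/30) = 0.489892; -(1/5)*log2(1/5) = 0.464386; -(7/30)*log2(7/30) = 0.489892; -(2/15)*log2(2/15) = 0.387585; -(1/5)*log2(1/5) = 0.464386. H = 0.489892 + 0.464386 + 0.489892 + 0.387585 + 0.464386 = 2.2961

2.2961 bits


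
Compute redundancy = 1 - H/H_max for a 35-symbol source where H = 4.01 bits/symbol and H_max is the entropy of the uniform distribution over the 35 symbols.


H_max = log2(K) = log2(35) = 5.1293 bits/symbol. Redundancy = 1 - H/H_max = 1 - 4.01/5.1293 = 1 - 0.7818 = 0.2182

0.2182


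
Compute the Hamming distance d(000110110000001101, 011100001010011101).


Count differing positions: . ^ ^ . ^ . ^ ^ ^ . ^ . . ^ . . . . = 8 differences

8


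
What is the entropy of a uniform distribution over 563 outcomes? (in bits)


H = log2(n) = log2(563) = 9.137

9.137 bits


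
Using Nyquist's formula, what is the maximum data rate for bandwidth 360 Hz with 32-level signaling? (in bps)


Rate = 2 * B * log2(M) = 2 * 360 * 5.0 = 3600.0

3600.0 bps


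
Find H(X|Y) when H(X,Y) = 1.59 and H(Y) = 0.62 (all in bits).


H(X|Y) = H(X,Y) - H(Y) = 1.59 - 0.62 = 0.97

0.97 bits


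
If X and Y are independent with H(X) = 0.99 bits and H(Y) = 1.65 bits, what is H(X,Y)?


For independent variables, H(X,Y) = H(X) + H(Y) = 0.99 + 1.65 = 2.64

2.64 bits


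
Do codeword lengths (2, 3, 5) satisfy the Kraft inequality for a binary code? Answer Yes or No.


Kraft sum = sum(2^(-l_i)) = 0.4062, need <= 1. Result: satisfied (a binary prefix-free code with these lengths exists)

Yes


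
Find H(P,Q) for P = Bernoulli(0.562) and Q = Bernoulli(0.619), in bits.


H(P,Q) = -p*log2(q) - (1-p)*log2(1-q). -0.562*log2(0.619) = 0.388898; -0.438*log2(0.381) = 0.609756. H(P,Q) = 0.388898 + 0.609756 = 0.9987

0.9987 bits


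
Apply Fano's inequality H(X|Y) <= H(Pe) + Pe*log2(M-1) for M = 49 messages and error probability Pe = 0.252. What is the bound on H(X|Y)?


H(Pe) = -Pe*log2(Pe) - (1-Pe)*log2(1-Pe) = -0.252*log2(0.252) - 0.748*log2(0.748) = 0.501103 + 0.313330 = 0.8144. Pe*log2(M-1) = 0.252*log2(48) = 1.407411. Bound = H(Pe) + Pe*log2(M-1) = 0.501103 + 0.313330 + 1.407411 = 2.2218

2.2218 bits


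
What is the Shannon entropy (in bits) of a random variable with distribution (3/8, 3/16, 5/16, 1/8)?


H = -sum(p_i * log2(p_i)). Terms: -(3/8)*log2(3/8) = 0.530639; -(3/16)*log2(3/16) = 0.452820; -(5/16)*log2(5/16) = 0.524397; -(1/8)*log2(1/8) = 0.375000. H = 0.530639 + 0.452820 + 0.524397 + 0.375000 = 1.8829

1.8829 bits


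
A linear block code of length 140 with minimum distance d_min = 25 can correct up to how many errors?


Correction capability = floor((d-1)/2) = floor((25-1)/2) = 12

12 errors


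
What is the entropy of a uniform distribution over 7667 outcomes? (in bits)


H = log2(n) = log2(7667) = 12.9044

12.9044 bits


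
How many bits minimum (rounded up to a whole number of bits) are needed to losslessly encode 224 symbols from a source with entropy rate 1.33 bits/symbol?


Minimum bits >= n * H = 224 * 1.33 = 297.92, rounded up to a whole number of bits = 298

298 bits


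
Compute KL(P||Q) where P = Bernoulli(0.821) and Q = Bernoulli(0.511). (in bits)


KL = p*log2(p/q) + (1-p)*log2((1-p)/(1-q)) = 0.821*log2(0.821/0.511) + 0.179*log2(0.179/0.489) = 0.3021

0.3021 bits


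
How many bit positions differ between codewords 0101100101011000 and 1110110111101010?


Count differing positions: ^ . ^ ^ . ^ . . ^ . ^ ^ . . ^ . = 8 differences

8


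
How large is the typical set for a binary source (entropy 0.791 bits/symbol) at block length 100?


log2|A_typical| = nH = 100 * 0.791 = 79.1, so |A_typical| ~ 2^79.1 = 6.478e+23

6.478e+23


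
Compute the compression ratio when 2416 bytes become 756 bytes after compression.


Ratio = original / compressed = 2416 / 756 = 3.1958

3.1958


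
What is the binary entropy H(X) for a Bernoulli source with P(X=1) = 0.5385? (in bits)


H = -p*log2(p) - (1-p)*log2(1-p). -0.5385*log2(0.5385) = 0.480871; -0.4615*log2(0.4615) = 0.514848. H = 0.480871 + 0.514848 = 0.9957

0.9957 bits


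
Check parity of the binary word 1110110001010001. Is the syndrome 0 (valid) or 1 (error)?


Syndrome = XOR of all bits = 1 XOR 1 XOR 1 XOR 0 XOR 1 XOR 1 XOR 0 XOR 0 XOR 0 XOR 1 XOR 0 XOR 1 XOR 0 XOR 0 XOR 0 XOR 1 = 0

0


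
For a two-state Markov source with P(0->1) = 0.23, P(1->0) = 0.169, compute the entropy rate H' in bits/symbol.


Stationary distribution: pi_0 = p10/(p01+p10) = 0.4236, pi_1 = 0.5764. Entropy rate H' = pi_0*H(p01) + pi_1*H(p10) = 0.4236*0.778 + 0.5764*0.6554 = 0.7073

0.7073 bits/symbol


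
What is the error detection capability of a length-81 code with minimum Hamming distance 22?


Detection capability = d_min - 1 = 22 - 1 = 21

21 errors


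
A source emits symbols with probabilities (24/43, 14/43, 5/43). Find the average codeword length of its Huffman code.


Huffman construction (repeatedly merge the two least-probable nodes; each merge adds 1 bit to every symbol beneath it): 5/43 + 14/43 = 19/43; 19/43 + 24/43 = 1. Resulting codeword lengths (in the order the probabilities were given): (1, 2, 2). L_avg = sum(p_i * l_i) = 24/43*1 + 14/43*2 + 5/43*2 = 62/43 = 1.4419

1.4419 bits


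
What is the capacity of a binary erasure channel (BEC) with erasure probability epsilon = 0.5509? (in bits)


C = 1 - epsilon = 1 - 0.5509 = 0.4491

0.4491 bits


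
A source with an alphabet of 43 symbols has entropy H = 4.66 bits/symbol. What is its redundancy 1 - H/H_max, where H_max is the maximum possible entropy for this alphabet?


H_max = log2(K) = log2(43) = 5.4263 bits/symbol. Redundancy = 1 - H/H_max = 1 - 4.66/5.4263 = 1 - 0.8588 = 0.1412

0.1412


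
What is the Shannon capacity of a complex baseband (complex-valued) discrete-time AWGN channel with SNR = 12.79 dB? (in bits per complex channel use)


SNR_linear = 10^(12.79/10) = 19.0108; C = log2(1 + SNR_linear) = log2(1 + 19.0108) = 4.3227

4.3227 bits/channel use


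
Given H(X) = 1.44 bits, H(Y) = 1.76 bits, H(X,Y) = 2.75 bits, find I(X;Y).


I(X;Y) = H(X) + H(Y) - H(X,Y) = 1.44 + 1.76 - 2.75 = 0.45

0.45 bits
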